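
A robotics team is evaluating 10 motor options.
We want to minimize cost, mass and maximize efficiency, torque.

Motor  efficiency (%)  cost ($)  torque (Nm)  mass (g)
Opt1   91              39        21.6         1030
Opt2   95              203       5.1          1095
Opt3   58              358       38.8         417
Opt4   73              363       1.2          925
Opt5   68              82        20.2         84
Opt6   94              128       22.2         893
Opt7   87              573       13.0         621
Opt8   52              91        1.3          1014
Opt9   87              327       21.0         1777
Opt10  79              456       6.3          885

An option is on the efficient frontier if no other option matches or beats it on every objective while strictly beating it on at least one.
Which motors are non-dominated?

Opt1, Opt2, Opt3, Opt5, Opt6, Opt7, Opt10

Opt1: not dominated (best cost).
Opt2: not dominated (best efficiency).
Opt3: not dominated (best torque).
Opt4: dominated by Opt6 (efficiency 94≥73, cost 128≤363, torque 22.2≥1.2, mass 893≤925).
Opt5: not dominated (best mass).
Opt6: not dominated.
Opt7: not dominated.
Opt8: dominated by Opt5 (efficiency 68≥52, cost 82≤91, torque 20.2≥1.3, mass 84≤1014).
Opt9: dominated by Opt1 (efficiency 91≥87, cost 39≤327, torque 21.6≥21.0, mass 1030≤1777).
Opt10: not dominated.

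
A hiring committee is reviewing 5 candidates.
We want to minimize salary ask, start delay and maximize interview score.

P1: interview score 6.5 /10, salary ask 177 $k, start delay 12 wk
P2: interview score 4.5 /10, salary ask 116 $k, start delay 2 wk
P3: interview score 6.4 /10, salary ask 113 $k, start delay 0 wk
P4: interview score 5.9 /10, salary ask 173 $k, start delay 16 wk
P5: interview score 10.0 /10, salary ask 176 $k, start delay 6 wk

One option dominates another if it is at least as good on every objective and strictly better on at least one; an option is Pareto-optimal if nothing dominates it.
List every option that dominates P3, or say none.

P1: worse on salary ask (177 vs 113).
P2: worse on interview score (4.5 vs 6.4).
P4: worse on interview score (5.9 vs 6.4).
P5: worse on salary ask (176 vs 113).
No option dominates P3.

none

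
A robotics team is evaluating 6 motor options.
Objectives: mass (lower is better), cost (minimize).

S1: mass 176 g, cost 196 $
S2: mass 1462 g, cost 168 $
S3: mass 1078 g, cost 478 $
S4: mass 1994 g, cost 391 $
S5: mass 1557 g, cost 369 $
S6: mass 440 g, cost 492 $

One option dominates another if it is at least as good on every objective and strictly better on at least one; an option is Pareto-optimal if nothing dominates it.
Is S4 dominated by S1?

Yes

S1 vs S4: mass 176≤1994, cost 196≤391 — S1 is at least as good on every objective with at least one strict improvement.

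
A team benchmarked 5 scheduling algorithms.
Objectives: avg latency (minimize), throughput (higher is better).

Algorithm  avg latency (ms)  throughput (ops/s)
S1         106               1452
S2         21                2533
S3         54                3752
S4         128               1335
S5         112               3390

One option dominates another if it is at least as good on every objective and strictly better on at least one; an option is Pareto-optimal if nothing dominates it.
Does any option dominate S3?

No

S1: worse on avg latency (106 vs 54).
S2: worse on throughput (2533 vs 3752).
S4: worse on avg latency (128 vs 54).
S5: worse on avg latency (112 vs 54).
No option is at least as good as S3 on every objective and strictly better on one.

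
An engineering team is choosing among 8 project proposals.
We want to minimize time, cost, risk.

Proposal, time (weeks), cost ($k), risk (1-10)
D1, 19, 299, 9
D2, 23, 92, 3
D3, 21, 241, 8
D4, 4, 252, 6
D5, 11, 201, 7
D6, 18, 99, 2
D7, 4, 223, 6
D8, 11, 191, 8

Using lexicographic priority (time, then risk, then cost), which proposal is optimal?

First minimize time: best is 4, kept {D4, D7}.
Then minimize risk: best is 6, kept {D4, D7}.
Then minimize cost: best is 223, kept {D7}.

D7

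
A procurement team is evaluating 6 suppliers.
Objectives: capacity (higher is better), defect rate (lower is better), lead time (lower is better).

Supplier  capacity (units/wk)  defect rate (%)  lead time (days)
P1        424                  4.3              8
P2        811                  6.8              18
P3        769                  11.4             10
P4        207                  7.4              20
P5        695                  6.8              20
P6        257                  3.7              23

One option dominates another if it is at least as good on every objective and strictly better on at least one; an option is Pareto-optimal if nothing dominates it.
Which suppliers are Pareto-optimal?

P1: not dominated (best lead time).
P2: not dominated (best capacity).
P3: not dominated.
P4: dominated by P1 (capacity 424≥207, defect rate 4.3≤7.4, lead time 8≤20).
P5: dominated by P2 (capacity 811≥695, defect rate 6.8≤6.8, lead time 18≤20).
P6: not dominated (best defect rate).

P1, P2, P3, P6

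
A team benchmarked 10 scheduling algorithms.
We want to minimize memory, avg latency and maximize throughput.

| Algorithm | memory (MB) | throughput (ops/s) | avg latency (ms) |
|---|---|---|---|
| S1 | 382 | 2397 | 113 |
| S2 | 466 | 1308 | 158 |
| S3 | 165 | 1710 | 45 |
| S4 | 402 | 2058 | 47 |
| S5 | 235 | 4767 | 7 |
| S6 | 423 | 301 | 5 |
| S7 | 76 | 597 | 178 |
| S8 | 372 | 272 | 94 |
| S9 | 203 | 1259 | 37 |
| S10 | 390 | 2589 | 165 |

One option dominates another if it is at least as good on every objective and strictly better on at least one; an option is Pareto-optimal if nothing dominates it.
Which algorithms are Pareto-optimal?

S1: dominated by S5 (memory 235≤382, throughput 4767≥2397, avg latency 7≤113).
S2: dominated by S1 (memory 382≤466, throughput 2397≥1308, avg latency 113≤158).
S3: not dominated.
S4: dominated by S5 (memory 235≤402, throughput 4767≥2058, avg latency 7≤47).
S5: not dominated (best throughput).
S6: not dominated (best avg latency).
S7: not dominated (best memory).
S8: dominated by S3 (memory 165≤372, throughput 1710≥272, avg latency 45≤94).
S9: not dominated.
S10: dominated by S5 (memory 235≤390, throughput 4767≥2589, avg latency 7≤165).

S3, S5, S6, S7, S9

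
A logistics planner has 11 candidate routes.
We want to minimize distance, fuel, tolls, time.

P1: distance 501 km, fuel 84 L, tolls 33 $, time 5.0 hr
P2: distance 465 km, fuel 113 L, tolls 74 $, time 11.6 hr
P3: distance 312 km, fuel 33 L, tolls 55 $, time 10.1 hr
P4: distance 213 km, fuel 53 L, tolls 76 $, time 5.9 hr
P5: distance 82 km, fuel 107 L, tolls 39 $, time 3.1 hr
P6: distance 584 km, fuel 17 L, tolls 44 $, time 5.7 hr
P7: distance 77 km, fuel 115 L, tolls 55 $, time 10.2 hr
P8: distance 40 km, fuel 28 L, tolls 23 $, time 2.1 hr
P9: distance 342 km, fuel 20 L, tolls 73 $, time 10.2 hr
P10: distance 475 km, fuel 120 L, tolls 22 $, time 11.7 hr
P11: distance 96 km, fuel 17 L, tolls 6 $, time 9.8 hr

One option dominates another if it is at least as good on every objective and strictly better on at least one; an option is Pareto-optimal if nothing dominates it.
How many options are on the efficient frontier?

P1: dominated by P8 (distance 40≤501, fuel 28≤84, tolls 23≤33, time 2.1≤5.0).
P2: dominated by P3 (distance 312≤465, fuel 33≤113, tolls 55≤74, time 10.1≤11.6).
P3: dominated by P8 (distance 40≤312, fuel 28≤33, tolls 23≤55, time 2.1≤10.1).
P4: dominated by P8 (distance 40≤213, fuel 28≤53, tolls 23≤76, time 2.1≤5.9).
P5: dominated by P8 (distance 40≤82, fuel 28≤107, tolls 23≤39, time 2.1≤3.1).
P6: not dominated.
P7: dominated by P8 (distance 40≤77, fuel 28≤115, tolls 23≤55, time 2.1≤10.2).
P8: not dominated (best distance).
P9: dominated by P11 (distance 96≤342, fuel 17≤20, tolls 6≤73, time 9.8≤10.2).
P10: dominated by P11 (distance 96≤475, fuel 17≤120, tolls 6≤22, time 9.8≤11.7).
P11: not dominated (best tolls).
Pareto-optimal: P6, P8, P11 → 3.

3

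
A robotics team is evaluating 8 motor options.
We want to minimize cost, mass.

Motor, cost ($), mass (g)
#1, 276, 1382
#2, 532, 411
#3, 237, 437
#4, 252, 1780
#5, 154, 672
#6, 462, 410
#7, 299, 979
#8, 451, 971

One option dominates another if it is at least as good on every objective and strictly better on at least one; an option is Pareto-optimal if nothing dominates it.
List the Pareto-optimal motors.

#1: dominated by #3 (cost 237≤276, mass 437≤1382).
#2: dominated by #6 (cost 462≤532, mass 410≤411).
#3: not dominated.
#4: dominated by #3 (cost 237≤252, mass 437≤1780).
#5: not dominated (best cost).
#6: not dominated (best mass).
#7: dominated by #3 (cost 237≤299, mass 437≤979).
#8: dominated by #3 (cost 237≤451, mass 437≤971).

#3, #5, #6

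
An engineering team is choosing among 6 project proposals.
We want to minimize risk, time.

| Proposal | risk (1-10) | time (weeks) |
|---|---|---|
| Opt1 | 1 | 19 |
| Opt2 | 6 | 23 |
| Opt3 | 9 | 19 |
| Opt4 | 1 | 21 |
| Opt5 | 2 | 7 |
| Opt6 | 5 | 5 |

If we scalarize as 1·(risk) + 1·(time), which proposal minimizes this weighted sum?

Opt1: 1·1 + 1·19 = 20
Opt2: 1·6 + 1·23 = 29
Opt3: 1·9 + 1·19 = 28
Opt4: 1·1 + 1·21 = 22
Opt5: 1·2 + 1·7 = 9
Opt6: 1·5 + 1·5 = 10
Lowest: Opt5 at 9.

Opt5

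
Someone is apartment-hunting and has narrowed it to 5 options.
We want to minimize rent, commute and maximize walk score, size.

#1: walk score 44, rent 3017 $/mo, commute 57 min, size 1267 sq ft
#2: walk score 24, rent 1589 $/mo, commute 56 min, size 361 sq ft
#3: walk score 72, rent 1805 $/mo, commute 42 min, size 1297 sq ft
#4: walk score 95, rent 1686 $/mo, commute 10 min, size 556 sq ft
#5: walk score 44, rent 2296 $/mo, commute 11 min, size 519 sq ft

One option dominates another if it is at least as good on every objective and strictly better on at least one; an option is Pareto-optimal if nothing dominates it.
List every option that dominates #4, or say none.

none

#1: worse on walk score (44 vs 95).
#2: worse on walk score (24 vs 95).
#3: worse on walk score (72 vs 95).
#5: worse on walk score (44 vs 95).
No option dominates #4.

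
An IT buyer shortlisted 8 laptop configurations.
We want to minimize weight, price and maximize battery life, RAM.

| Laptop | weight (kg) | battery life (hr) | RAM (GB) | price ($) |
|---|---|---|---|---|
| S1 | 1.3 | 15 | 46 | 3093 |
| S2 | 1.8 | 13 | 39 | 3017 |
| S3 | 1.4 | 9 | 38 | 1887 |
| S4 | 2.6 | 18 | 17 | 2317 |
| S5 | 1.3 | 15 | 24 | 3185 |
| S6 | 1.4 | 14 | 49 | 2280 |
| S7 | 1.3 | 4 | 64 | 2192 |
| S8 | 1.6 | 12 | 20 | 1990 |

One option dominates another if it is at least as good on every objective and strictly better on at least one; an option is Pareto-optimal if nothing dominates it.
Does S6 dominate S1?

No

S6 vs S1: S6 is worse on weight (1.4 vs 1.3), so it does not dominate S1.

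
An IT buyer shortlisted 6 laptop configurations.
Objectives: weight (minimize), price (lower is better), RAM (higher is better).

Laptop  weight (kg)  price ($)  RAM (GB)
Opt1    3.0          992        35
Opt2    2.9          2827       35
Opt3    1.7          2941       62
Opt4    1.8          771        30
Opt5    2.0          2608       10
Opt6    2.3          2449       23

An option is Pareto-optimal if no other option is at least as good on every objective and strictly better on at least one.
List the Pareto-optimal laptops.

Opt1: not dominated.
Opt2: not dominated.
Opt3: not dominated (best weight).
Opt4: not dominated (best price).
Opt5: dominated by Opt4 (weight 1.8≤2.0, price 771≤2608, RAM 30≥10).
Opt6: dominated by Opt4 (weight 1.8≤2.3, price 771≤2449, RAM 30≥23).

Opt1, Opt2, Opt3, Opt4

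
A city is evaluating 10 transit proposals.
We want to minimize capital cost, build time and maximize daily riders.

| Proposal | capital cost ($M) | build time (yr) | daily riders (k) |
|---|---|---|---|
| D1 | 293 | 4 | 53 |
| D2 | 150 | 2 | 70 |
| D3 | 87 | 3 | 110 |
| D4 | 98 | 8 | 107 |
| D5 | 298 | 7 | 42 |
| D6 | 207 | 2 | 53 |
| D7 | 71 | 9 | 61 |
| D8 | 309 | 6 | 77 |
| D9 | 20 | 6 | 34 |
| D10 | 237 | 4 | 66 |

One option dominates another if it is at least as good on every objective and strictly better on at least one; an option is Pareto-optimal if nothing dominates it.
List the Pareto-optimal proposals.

D2, D3, D7, D9

D1: dominated by D2 (capital cost 150≤293, build time 2≤4, daily riders 70≥53).
D2: not dominated.
D3: not dominated (best daily riders).
D4: dominated by D3 (capital cost 87≤98, build time 3≤8, daily riders 110≥107).
D5: dominated by D1 (capital cost 293≤298, build time 4≤7, daily riders 53≥42).
D6: dominated by D2 (capital cost 150≤207, build time 2≤2, daily riders 70≥53).
D7: not dominated.
D8: dominated by D3 (capital cost 87≤309, build time 3≤6, daily riders 110≥77).
D9: not dominated (best capital cost).
D10: dominated by D2 (capital cost 150≤237, build time 2≤4, daily riders 70≥66).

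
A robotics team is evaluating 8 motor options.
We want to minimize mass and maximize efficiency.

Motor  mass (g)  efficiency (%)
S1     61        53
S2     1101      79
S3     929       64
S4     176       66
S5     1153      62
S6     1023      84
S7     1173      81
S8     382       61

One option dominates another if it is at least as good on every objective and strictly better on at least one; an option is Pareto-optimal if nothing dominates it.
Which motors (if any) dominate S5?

S2: mass 1101≤1153, efficiency 79≥62 — dominates S5.
S3: mass 929≤1153, efficiency 64≥62 — dominates S5.
S4: mass 176≤1153, efficiency 66≥62 — dominates S5.
S6: mass 1023≤1153, efficiency 84≥62 — dominates S5.
Others (S1, S7, S8) are each worse than S5 on at least one objective.

S2, S3, S4, S6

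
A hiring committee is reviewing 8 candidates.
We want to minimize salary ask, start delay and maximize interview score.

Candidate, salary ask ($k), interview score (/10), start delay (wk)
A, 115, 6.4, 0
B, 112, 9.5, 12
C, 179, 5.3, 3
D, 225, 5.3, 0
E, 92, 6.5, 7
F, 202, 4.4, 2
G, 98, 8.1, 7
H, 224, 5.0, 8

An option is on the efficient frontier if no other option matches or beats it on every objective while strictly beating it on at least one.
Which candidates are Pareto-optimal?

A: not dominated.
B: not dominated (best interview score).
C: dominated by A (salary ask 115≤179, interview score 6.4≥5.3, start delay 0≤3).
D: dominated by A (salary ask 115≤225, interview score 6.4≥5.3, start delay 0≤0).
E: not dominated (best salary ask).
F: dominated by A (salary ask 115≤202, interview score 6.4≥4.4, start delay 0≤2).
G: not dominated.
H: dominated by A (salary ask 115≤224, interview score 6.4≥5.0, start delay 0≤8).

A, B, E, G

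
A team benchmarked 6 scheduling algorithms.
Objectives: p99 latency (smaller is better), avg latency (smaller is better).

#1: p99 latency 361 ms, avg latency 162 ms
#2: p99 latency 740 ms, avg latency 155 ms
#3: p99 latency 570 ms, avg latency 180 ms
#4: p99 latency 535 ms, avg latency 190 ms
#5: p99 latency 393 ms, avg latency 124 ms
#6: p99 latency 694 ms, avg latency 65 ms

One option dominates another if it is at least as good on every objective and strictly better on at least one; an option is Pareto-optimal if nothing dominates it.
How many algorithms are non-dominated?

#1: not dominated (best p99 latency).
#2: dominated by #5 (p99 latency 393≤740, avg latency 124≤155).
#3: dominated by #1 (p99 latency 361≤570, avg latency 162≤180).
#4: dominated by #1 (p99 latency 361≤535, avg latency 162≤190).
#5: not dominated.
#6: not dominated (best avg latency).
Pareto-optimal: #1, #5, #6 → 3.

3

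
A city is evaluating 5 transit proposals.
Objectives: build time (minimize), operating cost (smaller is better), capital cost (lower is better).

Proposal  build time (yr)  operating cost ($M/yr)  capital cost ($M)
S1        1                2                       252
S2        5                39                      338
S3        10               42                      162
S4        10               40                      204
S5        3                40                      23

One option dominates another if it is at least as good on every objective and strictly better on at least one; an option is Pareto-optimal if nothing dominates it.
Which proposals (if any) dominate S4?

S5: build time 3≤10, operating cost 40≤40, capital cost 23≤204 — dominates S4.
Others (S1, S2, S3) are each worse than S4 on at least one objective.

S5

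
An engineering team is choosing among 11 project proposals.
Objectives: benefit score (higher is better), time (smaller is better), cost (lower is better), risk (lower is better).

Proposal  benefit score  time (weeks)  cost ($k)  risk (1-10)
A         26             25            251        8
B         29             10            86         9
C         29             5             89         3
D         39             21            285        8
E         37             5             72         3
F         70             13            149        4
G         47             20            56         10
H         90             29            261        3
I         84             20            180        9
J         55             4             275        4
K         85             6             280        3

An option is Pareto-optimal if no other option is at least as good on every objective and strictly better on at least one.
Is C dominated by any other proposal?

E vs C: benefit score 37≥29, time 5≤5, cost 72≤89, risk 3≤3 — E is at least as good on every objective and strictly better on at least one, so E dominates C.

Yes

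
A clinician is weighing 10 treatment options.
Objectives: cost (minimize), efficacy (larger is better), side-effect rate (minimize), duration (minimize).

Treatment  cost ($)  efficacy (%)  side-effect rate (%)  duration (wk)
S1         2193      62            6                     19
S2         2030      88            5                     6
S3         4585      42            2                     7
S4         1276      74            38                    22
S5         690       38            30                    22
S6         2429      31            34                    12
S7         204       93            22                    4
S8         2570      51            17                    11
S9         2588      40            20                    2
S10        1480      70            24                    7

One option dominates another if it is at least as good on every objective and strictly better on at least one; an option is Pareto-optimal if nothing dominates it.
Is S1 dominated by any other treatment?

Yes

S2 vs S1: cost 2030≤2193, efficacy 88≥62, side-effect rate 5≤6, duration 6≤19 — S2 is at least as good on every objective and strictly better on at least one, so S2 dominates S1.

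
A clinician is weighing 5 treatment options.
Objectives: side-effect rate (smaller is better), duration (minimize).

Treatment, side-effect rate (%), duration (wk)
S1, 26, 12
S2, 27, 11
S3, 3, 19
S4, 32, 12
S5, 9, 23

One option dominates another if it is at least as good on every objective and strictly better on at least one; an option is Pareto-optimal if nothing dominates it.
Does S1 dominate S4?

Yes

S1 vs S4: side-effect rate 26≤32, duration 12≤12 — S1 is at least as good on every objective with at least one strict improvement.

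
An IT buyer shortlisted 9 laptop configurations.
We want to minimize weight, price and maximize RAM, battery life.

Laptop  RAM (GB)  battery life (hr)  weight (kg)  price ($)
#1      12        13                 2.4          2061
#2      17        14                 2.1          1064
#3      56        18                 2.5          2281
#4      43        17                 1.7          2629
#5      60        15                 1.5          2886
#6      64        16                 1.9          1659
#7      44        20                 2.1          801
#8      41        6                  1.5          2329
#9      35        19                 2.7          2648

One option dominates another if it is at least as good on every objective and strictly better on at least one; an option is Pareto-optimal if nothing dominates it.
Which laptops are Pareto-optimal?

#1: dominated by #2 (RAM 17≥12, battery life 14≥13, weight 2.1≤2.4, price 1064≤2061).
#2: dominated by #7 (RAM 44≥17, battery life 20≥14, weight 2.1≤2.1, price 801≤1064).
#3: not dominated.
#4: not dominated.
#5: not dominated.
#6: not dominated (best RAM).
#7: not dominated (best battery life).
#8: not dominated.
#9: dominated by #7 (RAM 44≥35, battery life 20≥19, weight 2.1≤2.7, price 801≤2648).

#3, #4, #5, #6, #7, #8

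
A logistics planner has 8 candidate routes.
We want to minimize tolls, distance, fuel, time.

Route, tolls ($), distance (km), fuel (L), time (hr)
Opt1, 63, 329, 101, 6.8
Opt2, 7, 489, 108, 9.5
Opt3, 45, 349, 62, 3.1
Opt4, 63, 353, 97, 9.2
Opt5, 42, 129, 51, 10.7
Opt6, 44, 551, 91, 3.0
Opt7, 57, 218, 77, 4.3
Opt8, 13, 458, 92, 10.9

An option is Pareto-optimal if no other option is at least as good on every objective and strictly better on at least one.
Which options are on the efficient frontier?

Opt2, Opt3, Opt5, Opt6, Opt7, Opt8

Opt1: dominated by Opt7 (tolls 57≤63, distance 218≤329, fuel 77≤101, time 4.3≤6.8).
Opt2: not dominated (best tolls).
Opt3: not dominated.
Opt4: dominated by Opt3 (tolls 45≤63, distance 349≤353, fuel 62≤97, time 3.1≤9.2).
Opt5: not dominated (best distance).
Opt6: not dominated (best time).
Opt7: not dominated.
Opt8: not dominated.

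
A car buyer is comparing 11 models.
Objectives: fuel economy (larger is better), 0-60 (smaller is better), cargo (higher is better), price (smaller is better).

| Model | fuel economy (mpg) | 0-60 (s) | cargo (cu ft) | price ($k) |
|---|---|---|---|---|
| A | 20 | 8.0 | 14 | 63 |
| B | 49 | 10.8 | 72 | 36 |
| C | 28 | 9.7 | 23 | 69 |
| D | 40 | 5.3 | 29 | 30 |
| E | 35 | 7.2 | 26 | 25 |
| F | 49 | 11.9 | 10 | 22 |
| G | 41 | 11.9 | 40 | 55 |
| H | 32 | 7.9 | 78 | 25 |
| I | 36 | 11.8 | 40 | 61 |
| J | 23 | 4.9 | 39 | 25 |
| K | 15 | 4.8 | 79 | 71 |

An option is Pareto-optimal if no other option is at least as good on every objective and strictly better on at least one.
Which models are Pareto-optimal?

A: dominated by D (fuel economy 40≥20, 0-60 5.3≤8.0, cargo 29≥14, price 30≤63).
B: not dominated.
C: dominated by D (fuel economy 40≥28, 0-60 5.3≤9.7, cargo 29≥23, price 30≤69).
D: not dominated.
E: not dominated.
F: not dominated (best price).
G: dominated by B (fuel economy 49≥41, 0-60 10.8≤11.9, cargo 72≥40, price 36≤55).
H: not dominated.
I: dominated by B (fuel economy 49≥36, 0-60 10.8≤11.8, cargo 72≥40, price 36≤61).
J: not dominated.
K: not dominated (best 0-60).

B, D, E, F, H, J, K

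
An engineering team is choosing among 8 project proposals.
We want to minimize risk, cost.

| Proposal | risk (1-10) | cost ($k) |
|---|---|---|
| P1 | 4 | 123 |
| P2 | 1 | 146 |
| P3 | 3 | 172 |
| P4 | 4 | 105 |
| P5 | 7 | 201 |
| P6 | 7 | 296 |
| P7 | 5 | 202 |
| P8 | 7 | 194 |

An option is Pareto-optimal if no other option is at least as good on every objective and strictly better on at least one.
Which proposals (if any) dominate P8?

P1: risk 4≤7, cost 123≤194 — dominates P8.
P2: risk 1≤7, cost 146≤194 — dominates P8.
P3: risk 3≤7, cost 172≤194 — dominates P8.
P4: risk 4≤7, cost 105≤194 — dominates P8.
Others (P5, P6, P7) are each worse than P8 on at least one objective.

P1, P2, P3, P4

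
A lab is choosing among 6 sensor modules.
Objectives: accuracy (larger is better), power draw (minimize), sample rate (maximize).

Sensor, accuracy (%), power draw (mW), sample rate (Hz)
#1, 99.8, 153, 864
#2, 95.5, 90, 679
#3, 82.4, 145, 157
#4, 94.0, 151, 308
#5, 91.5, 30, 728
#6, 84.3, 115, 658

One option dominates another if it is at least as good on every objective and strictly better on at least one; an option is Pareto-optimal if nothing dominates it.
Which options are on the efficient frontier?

#1: not dominated (best accuracy).
#2: not dominated.
#3: dominated by #2 (accuracy 95.5≥82.4, power draw 90≤145, sample rate 679≥157).
#4: dominated by #2 (accuracy 95.5≥94.0, power draw 90≤151, sample rate 679≥308).
#5: not dominated (best power draw).
#6: dominated by #2 (accuracy 95.5≥84.3, power draw 90≤115, sample rate 679≥658).

#1, #2, #5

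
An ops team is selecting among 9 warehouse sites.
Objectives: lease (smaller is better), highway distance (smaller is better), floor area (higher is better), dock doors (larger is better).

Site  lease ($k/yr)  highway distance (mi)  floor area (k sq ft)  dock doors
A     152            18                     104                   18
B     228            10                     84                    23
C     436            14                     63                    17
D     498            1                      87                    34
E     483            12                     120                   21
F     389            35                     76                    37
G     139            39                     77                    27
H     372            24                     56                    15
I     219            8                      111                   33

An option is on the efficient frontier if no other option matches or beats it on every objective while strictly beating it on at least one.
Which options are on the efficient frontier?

A: not dominated.
B: dominated by I (lease 219≤228, highway distance 8≤10, floor area 111≥84, dock doors 33≥23).
C: dominated by B (lease 228≤436, highway distance 10≤14, floor area 84≥63, dock doors 23≥17).
D: not dominated (best highway distance).
E: not dominated (best floor area).
F: not dominated (best dock doors).
G: not dominated (best lease).
H: dominated by A (lease 152≤372, highway distance 18≤24, floor area 104≥56, dock doors 18≥15).
I: not dominated.

A, D, E, F, G, I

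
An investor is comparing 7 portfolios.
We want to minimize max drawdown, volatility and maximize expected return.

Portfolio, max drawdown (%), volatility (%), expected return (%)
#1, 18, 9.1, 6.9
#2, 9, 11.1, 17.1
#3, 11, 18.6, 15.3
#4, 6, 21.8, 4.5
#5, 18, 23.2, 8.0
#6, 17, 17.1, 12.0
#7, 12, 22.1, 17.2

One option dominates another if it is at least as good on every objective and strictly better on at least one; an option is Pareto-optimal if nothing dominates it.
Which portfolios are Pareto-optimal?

#1: not dominated (best volatility).
#2: not dominated.
#3: dominated by #2 (max drawdown 9≤11, volatility 11.1≤18.6, expected return 17.1≥15.3).
#4: not dominated (best max drawdown).
#5: dominated by #2 (max drawdown 9≤18, volatility 11.1≤23.2, expected return 17.1≥8.0).
#6: dominated by #2 (max drawdown 9≤17, volatility 11.1≤17.1, expected return 17.1≥12.0).
#7: not dominated (best expected return).

#1, #2, #4, #7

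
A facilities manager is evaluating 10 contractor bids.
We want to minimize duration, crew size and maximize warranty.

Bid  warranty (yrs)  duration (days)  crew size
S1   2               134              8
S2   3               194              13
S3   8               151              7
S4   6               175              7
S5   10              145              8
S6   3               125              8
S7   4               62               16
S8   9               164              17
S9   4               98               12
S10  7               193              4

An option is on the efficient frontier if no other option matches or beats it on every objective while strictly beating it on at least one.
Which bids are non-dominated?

S1: dominated by S6 (warranty 3≥2, duration 125≤134, crew size 8≤8).
S2: dominated by S3 (warranty 8≥3, duration 151≤194, crew size 7≤13).
S3: not dominated.
S4: dominated by S3 (warranty 8≥6, duration 151≤175, crew size 7≤7).
S5: not dominated (best warranty).
S6: not dominated.
S7: not dominated (best duration).
S8: dominated by S5 (warranty 10≥9, duration 145≤164, crew size 8≤17).
S9: not dominated.
S10: not dominated (best crew size).

S3, S5, S6, S7, S9, S10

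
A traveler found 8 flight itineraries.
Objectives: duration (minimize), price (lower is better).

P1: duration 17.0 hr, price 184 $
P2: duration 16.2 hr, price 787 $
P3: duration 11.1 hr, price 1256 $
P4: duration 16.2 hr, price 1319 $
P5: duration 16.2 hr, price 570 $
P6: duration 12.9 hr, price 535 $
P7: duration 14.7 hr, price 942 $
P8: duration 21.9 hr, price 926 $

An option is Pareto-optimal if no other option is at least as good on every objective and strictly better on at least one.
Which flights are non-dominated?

P1, P3, P6

P1: not dominated (best price).
P2: dominated by P5 (duration 16.2≤16.2, price 570≤787).
P3: not dominated (best duration).
P4: dominated by P2 (duration 16.2≤16.2, price 787≤1319).
P5: dominated by P6 (duration 12.9≤16.2, price 535≤570).
P6: not dominated.
P7: dominated by P6 (duration 12.9≤14.7, price 535≤942).
P8: dominated by P1 (duration 17.0≤21.9, price 184≤926).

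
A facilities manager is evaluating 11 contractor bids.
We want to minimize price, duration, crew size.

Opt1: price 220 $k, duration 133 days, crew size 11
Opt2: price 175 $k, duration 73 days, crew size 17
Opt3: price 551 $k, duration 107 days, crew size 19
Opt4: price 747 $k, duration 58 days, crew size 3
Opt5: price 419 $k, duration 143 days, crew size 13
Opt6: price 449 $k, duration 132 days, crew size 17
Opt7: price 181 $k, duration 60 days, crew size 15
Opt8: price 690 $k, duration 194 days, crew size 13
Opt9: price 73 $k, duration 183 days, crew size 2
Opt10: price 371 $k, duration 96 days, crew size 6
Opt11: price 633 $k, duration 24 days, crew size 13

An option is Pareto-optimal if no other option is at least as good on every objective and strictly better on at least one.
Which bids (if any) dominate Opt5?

Opt1: price 220≤419, duration 133≤143, crew size 11≤13 — dominates Opt5.
Opt10: price 371≤419, duration 96≤143, crew size 6≤13 — dominates Opt5.
Others (Opt2, Opt3, Opt4, Opt6, Opt7, Opt8, Opt9, Opt11) are each worse than Opt5 on at least one objective.

Opt1, Opt10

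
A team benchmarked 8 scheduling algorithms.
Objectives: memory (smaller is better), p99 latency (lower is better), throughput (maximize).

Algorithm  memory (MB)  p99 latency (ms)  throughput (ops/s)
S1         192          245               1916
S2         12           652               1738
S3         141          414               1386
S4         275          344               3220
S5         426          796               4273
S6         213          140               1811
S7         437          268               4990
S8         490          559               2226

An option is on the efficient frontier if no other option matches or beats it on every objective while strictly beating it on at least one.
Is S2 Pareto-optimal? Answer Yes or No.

S1: worse on memory (192 vs 12).
S3: worse on memory (141 vs 12).
S4: worse on memory (275 vs 12).
S5: worse on memory (426 vs 12).
S6: worse on memory (213 vs 12).
S7: worse on memory (437 vs 12).
S8: worse on memory (490 vs 12).
No option is at least as good as S2 on every objective and strictly better on one.

Yes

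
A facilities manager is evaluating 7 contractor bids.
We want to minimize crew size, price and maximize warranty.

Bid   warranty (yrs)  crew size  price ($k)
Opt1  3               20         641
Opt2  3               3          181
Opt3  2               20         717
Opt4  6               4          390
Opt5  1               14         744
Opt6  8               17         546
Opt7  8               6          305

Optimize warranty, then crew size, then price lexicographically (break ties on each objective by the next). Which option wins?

Opt7

First maximize warranty: best is 8, kept {Opt6, Opt7}.
Then minimize crew size: best is 6, kept {Opt7}.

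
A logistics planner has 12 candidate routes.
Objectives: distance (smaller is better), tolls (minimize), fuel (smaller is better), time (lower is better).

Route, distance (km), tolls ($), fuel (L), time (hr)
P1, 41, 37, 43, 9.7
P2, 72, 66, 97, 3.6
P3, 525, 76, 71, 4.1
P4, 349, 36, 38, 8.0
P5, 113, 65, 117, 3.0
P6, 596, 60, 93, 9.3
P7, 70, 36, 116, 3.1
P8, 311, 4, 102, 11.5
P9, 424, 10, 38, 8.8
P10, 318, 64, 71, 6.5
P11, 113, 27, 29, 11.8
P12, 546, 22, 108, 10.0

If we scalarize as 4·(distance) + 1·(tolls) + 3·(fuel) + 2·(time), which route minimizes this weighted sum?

P1: 4·41 + 1·37 + 3·43 + 2·9.7 = 349.4
P2: 4·72 + 1·66 + 3·97 + 2·3.6 = 652.2
P3: 4·525 + 1·76 + 3·71 + 2·4.1 = 2397.2
P4: 4·349 + 1·36 + 3·38 + 2·8.0 = 1562.0
P5: 4·113 + 1·65 + 3·117 + 2·3.0 = 874.0
P6: 4·596 + 1·60 + 3·93 + 2·9.3 = 2741.6
P7: 4·70 + 1·36 + 3·116 + 2·3.1 = 670.2
P8: 4·311 + 1·4 + 3·102 + 2·11.5 = 1577.0
P9: 4·424 + 1·10 + 3·38 + 2·8.8 = 1837.6
P10: 4·318 + 1·64 + 3·71 + 2·6.5 = 1562.0
P11: 4·113 + 1·27 + 3·29 + 2·11.8 = 589.6
P12: 4·546 + 1·22 + 3·108 + 2·10.0 = 2550.0
Lowest: P1 at 349.4.

P1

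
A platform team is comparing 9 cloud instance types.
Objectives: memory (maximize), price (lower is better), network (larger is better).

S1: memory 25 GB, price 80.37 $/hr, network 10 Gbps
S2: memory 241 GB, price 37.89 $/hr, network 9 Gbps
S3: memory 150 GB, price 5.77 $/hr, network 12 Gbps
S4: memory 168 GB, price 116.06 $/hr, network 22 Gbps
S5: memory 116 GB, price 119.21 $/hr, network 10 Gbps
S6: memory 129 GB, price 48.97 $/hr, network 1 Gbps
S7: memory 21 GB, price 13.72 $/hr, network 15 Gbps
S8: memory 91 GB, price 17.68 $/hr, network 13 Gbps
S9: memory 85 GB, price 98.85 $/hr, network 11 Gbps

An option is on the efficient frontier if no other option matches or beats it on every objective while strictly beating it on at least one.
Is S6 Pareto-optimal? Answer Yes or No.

No

S2 vs S6: memory 241≥129, price 37.89≤48.97, network 9≥1 — S2 is at least as good on every objective and strictly better on at least one, so S2 dominates S6.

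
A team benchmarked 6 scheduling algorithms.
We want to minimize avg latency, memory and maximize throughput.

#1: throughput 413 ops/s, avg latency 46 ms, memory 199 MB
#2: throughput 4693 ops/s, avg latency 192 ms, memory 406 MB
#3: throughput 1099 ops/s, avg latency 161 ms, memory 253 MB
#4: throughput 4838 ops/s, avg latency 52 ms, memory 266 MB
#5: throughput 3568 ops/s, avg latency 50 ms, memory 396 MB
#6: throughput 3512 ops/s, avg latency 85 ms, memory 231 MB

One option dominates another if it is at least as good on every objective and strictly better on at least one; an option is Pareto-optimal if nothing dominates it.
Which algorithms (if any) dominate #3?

#6

#6: throughput 3512≥1099, avg latency 85≤161, memory 231≤253 — dominates #3.
Others (#1, #2, #4, #5) are each worse than #3 on at least one objective.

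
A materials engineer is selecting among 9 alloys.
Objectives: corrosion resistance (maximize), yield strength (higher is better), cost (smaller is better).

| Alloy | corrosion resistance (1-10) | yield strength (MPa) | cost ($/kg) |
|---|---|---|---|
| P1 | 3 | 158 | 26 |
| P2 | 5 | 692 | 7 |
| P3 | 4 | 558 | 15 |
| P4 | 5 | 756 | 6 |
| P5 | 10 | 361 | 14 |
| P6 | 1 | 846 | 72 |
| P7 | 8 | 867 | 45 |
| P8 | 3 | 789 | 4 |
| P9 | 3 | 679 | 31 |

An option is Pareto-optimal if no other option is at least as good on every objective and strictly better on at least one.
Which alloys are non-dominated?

P1: dominated by P2 (corrosion resistance 5≥3, yield strength 692≥158, cost 7≤26).
P2: dominated by P4 (corrosion resistance 5≥5, yield strength 756≥692, cost 6≤7).
P3: dominated by P2 (corrosion resistance 5≥4, yield strength 692≥558, cost 7≤15).
P4: not dominated.
P5: not dominated (best corrosion resistance).
P6: dominated by P7 (corrosion resistance 8≥1, yield strength 867≥846, cost 45≤72).
P7: not dominated (best yield strength).
P8: not dominated (best cost).
P9: dominated by P2 (corrosion resistance 5≥3, yield strength 692≥679, cost 7≤31).

P4, P5, P7, P8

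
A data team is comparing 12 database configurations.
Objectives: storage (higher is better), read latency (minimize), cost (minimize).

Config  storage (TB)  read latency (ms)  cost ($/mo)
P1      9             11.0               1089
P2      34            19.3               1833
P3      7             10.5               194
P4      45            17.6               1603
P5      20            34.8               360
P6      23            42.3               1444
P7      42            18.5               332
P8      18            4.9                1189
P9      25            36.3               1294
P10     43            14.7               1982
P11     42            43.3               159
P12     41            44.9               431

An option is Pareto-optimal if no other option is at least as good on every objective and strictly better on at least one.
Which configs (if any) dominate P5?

P7

P7: storage 42≥20, read latency 18.5≤34.8, cost 332≤360 — dominates P5.
Others (P1, P2, P3, P4, P6, P8, P9, P10, P11, P12) are each worse than P5 on at least one objective.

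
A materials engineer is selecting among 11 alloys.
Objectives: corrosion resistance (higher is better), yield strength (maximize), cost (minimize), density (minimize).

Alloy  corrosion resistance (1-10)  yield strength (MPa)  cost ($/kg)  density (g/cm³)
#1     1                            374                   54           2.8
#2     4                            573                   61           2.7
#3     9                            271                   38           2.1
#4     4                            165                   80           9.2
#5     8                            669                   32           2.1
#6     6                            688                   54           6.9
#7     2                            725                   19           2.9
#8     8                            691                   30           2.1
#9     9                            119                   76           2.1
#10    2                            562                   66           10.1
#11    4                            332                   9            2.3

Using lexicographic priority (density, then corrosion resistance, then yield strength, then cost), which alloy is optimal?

First minimize density: best is 2.1, kept {#3, #5, #8, #9}.
Then maximize corrosion resistance: best is 9, kept {#3, #9}.
Then maximize yield strength: best is 271, kept {#3}.

#3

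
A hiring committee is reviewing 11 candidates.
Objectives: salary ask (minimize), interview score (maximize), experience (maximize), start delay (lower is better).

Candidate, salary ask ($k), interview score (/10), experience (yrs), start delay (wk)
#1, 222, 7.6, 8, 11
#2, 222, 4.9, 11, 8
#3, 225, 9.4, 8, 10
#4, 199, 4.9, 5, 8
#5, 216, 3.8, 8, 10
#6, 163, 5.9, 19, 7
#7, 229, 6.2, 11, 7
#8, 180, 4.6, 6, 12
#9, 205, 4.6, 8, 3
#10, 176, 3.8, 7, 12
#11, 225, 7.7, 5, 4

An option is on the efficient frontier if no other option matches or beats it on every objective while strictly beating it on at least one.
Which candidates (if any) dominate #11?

none

#1: worse on interview score (7.6 vs 7.7).
#2: worse on interview score (4.9 vs 7.7).
#3: worse on start delay (10 vs 4).
#4: worse on interview score (4.9 vs 7.7).
#5: worse on interview score (3.8 vs 7.7).
#6: worse on interview score (5.9 vs 7.7).
#7: worse on salary ask (229 vs 225).
#8: worse on interview score (4.6 vs 7.7).
#9: worse on interview score (4.6 vs 7.7).
#10: worse on interview score (3.8 vs 7.7).
No option dominates #11.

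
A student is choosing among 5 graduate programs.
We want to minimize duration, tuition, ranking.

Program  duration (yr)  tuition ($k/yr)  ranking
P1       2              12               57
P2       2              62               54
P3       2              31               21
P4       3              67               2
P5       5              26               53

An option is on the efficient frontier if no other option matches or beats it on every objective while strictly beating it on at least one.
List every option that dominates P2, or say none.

P3

P3: duration 2≤2, tuition 31≤62, ranking 21≤54 — dominates P2.
Others (P1, P4, P5) are each worse than P2 on at least one objective.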